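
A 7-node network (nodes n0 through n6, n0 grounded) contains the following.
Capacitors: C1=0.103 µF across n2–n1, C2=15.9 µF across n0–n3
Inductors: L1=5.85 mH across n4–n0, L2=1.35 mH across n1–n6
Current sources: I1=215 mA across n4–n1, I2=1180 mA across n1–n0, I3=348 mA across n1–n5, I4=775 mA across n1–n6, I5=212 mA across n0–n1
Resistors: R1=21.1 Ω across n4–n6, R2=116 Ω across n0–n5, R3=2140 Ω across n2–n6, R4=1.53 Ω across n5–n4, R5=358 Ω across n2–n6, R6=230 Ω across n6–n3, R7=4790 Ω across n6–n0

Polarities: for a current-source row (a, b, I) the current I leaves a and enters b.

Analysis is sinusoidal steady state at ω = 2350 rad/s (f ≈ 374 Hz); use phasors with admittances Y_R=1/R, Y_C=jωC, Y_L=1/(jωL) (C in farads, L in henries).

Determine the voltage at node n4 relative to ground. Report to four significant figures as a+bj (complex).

Element admittances at ω=2350 rad/s:
  Y(C1) = 0.000+0.0002421j S between n2,n1
  Y(L1) = 0.000-0.07274j S between n4,n0
  I1: injects 0.215 A into n1 (from n4)
  Y(L2) = 0.000-0.3152j S between n1,n6
  Y(R1) = 0.04739+0.000j S between n4,n6
  I2: injects 1.18 A into n0 (from n1)
  Y(C2) = 0.000+0.03737j S between n0,n3
  I3: injects 0.348 A into n5 (from n1)
  Y(R2) = 0.008621+0.000j S between n0,n5
  Y(R3) = 0.0004673+0.000j S between n2,n6
  Y(R4) = 0.6536+0.000j S between n5,n4
  Y(R5) = 0.002793+0.000j S between n2,n6
  Y(R6) = 0.004348+0.000j S between n6,n3
  Y(R7) = 0.0002088+0.000j S between n6,n0
  I4: injects 0.775 A into n6 (from n1)
  I5: injects 0.212 A into n1 (from n0)
Assemble and solve the 6×6 MNA system:
  V(n1)=-23.31-16.46j  V(n2)=-22.87-10.54j  V(n3)=-1.517+2.536j  V(n4)=-2.183-11.74j  V(n5)=-1.629-11.59j  V(n6)=-23.31-10.50j

-2.183-11.74j V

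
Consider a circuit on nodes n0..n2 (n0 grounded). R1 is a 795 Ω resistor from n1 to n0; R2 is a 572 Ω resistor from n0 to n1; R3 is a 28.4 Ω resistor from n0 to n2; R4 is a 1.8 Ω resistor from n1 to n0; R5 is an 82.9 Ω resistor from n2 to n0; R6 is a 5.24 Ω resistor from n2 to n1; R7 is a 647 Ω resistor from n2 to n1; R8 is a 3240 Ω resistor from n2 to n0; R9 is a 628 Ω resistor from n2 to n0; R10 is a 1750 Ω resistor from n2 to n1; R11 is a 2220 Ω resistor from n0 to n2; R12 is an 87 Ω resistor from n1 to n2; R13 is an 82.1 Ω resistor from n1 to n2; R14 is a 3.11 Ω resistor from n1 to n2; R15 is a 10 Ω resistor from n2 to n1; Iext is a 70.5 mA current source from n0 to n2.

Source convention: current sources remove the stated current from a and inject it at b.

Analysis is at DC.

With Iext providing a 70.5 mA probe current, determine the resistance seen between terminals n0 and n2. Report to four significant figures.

Apply KCL at each of the 2 non-ground nodes and solve the resulting linear system.
Node n1: branches {R1, R2, R4, R6, R7, R10, R12, R13, R14, R15} → V_1 = 0.1082
Node n2: branches {R3, R5, R6, R7, R8, R9, R10, R11, R12, R13, R14, R15, Iext} → V_2 = 0.2029

R_eq = 2.878 Ω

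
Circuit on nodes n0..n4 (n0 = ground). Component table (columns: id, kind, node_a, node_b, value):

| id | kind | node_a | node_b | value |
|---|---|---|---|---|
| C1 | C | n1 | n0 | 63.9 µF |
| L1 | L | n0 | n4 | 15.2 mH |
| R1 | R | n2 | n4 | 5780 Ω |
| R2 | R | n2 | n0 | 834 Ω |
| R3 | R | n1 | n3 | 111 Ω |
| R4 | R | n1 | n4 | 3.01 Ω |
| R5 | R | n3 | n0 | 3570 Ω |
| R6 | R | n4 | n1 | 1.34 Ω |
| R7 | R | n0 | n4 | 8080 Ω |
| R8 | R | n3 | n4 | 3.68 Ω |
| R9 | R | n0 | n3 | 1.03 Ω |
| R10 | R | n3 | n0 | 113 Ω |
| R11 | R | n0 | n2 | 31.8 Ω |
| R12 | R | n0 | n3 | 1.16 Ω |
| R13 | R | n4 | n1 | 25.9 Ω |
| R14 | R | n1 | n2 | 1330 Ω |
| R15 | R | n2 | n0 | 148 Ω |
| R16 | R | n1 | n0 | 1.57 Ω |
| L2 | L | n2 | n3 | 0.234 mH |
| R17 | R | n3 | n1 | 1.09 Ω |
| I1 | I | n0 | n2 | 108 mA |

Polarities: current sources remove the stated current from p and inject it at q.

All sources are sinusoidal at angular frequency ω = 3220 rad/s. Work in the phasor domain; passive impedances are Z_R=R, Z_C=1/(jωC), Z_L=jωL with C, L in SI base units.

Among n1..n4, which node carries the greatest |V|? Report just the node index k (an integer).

2

MNA unknowns: 4 node voltages V₁..V_4
C1: Y=0.000+0.2058j on G[1,0]
L1: Y=0.000-0.02043j on G[0,4]
R1: Y=0.0001730+0.000j on G[2,4]
R2: Y=0.001199+0.000j on G[2,0]
R3: Y=0.009009+0.000j on G[1,3]
R4: Y=0.3322+0.000j on G[1,4]
R5: Y=0.0002801+0.000j on G[3,0]
R6: Y=0.7463+0.000j on G[4,1]
R7: Y=0.0001238+0.000j on G[0,4]
R8: Y=0.2717+0.000j on G[3,4]
R9: Y=0.9709+0.000j on G[0,3]
R10: Y=0.008850+0.000j on G[3,0]
R11: Y=0.03145+0.000j on G[0,2]
R12: Y=0.8621+0.000j on G[0,3]
R13: Y=0.03861+0.000j on G[4,1]
R14: Y=0.0007519+0.000j on G[1,2]
R15: Y=0.006757+0.000j on G[2,0]
R16: Y=0.6369+0.000j on G[1,0]
L2: Y=0.000-1.327j on G[2,3]
R17: Y=0.9174+0.000j on G[3,1]
I1: z[0]−=0.108, z[2]+=0.108
solve → V1=0.02958-0.004922j, V2=0.04919+0.07702j, V3=0.04684-0.002883j, V4=0.03301-0.004027j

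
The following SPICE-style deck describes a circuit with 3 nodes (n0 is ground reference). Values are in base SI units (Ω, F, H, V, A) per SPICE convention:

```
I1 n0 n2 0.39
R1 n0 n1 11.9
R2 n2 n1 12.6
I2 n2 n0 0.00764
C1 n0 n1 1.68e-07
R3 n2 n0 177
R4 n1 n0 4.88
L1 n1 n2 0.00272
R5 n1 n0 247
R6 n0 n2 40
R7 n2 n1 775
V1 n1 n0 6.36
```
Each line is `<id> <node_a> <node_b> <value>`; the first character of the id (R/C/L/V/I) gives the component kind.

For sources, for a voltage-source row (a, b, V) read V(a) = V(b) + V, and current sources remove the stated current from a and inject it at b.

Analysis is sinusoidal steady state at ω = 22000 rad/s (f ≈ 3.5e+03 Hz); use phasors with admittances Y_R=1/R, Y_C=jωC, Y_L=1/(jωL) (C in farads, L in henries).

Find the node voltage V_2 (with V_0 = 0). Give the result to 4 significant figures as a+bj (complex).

8.007+0.2472j V

Apply KCL at each of the 2 non-ground nodes and solve the resulting linear system.
Node n1: branches {R1, R2, C1, R4, L1, R5, R7, V1} → V_1 = 6.360+0.000j
Node n2: branches {I1, R2, I2, R3, L1, R6, R7} → V_2 = 8.007+0.2472j
Source currents: i(V1)=-1.727-0.03108j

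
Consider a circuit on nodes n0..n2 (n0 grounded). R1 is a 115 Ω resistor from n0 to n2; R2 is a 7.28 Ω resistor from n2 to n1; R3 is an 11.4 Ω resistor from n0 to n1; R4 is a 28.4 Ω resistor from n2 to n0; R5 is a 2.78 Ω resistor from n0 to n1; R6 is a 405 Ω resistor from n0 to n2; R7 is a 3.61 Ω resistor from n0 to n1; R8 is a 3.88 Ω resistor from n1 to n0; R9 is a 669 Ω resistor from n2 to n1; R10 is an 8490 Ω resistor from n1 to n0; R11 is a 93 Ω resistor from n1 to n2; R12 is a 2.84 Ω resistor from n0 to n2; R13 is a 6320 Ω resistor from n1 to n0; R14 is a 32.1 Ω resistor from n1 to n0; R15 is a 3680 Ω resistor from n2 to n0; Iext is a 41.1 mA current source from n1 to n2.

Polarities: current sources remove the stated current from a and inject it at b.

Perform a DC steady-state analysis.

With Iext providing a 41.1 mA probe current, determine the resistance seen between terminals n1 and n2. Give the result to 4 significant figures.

Apply KCL at each of the 2 non-ground nodes and solve the resulting linear system.
Node n1: branches {R2, R3, R5, R7, R8, R9, R10, R11, R13, R14, Iext} → V_1 = -0.02663
Node n2: branches {R1, R2, R4, R6, R9, R11, R12, R15, Iext} → V_2 = 0.06768

R_eq = 2.295 Ω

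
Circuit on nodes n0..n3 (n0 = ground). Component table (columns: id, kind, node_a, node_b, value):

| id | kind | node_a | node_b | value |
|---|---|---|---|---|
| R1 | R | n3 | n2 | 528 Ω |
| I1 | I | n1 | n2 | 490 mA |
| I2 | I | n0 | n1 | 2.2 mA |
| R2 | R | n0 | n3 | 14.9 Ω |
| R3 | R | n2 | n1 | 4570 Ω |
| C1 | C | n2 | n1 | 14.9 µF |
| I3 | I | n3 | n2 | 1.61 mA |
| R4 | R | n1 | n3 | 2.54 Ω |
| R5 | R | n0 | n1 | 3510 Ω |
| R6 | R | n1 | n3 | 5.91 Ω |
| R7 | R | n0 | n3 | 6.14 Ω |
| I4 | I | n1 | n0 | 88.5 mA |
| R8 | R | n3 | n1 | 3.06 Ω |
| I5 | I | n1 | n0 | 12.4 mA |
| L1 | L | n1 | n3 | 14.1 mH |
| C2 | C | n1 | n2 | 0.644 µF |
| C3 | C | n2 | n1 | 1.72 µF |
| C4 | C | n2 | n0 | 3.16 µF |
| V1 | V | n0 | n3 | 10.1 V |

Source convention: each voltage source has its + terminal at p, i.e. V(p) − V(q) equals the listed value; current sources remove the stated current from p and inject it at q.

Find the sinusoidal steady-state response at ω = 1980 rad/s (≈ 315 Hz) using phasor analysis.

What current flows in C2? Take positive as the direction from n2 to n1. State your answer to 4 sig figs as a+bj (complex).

MNA unknowns: 3 node voltages V₁..V_3 plus 1 source current (V1)
R1: Y=0.001894+0.000j on G[3,2]
I1: z[1]−=0.49, z[2]+=0.49
I2: z[0]−=0.0022, z[1]+=0.0022
R2: Y=0.06711+0.000j on G[0,3]
R3: Y=0.0002188+0.000j on G[2,1]
C1: Y=0.000+0.02950j on G[2,1]
I3: z[3]−=0.00161, z[2]+=0.00161
R4: Y=0.3937+0.000j on G[1,3]
R5: Y=0.0002849+0.000j on G[0,1]
R6: Y=0.1692+0.000j on G[1,3]
R7: Y=0.1629+0.000j on G[0,3]
I4: z[1]−=0.0885, z[0]+=0.0885
R8: Y=0.3268+0.000j on G[3,1]
I5: z[1]−=0.0124, z[0]+=0.0124
L1: Y=0.000-0.03582j on G[1,3]
C2: Y=0.000+0.001275j on G[1,2]
C3: Y=0.000+0.003406j on G[2,1]
C4: Y=0.000+0.006257j on G[2,0]
V1: row V0−V3=10.1, i_V1 at 0,3
solve → V1=-10.30+0.07435j, V2=-8.078-11.99j, V3=-10.10+0.000j
aux → i_V1=-2.152-0.05052j

0.01538+0.002831j A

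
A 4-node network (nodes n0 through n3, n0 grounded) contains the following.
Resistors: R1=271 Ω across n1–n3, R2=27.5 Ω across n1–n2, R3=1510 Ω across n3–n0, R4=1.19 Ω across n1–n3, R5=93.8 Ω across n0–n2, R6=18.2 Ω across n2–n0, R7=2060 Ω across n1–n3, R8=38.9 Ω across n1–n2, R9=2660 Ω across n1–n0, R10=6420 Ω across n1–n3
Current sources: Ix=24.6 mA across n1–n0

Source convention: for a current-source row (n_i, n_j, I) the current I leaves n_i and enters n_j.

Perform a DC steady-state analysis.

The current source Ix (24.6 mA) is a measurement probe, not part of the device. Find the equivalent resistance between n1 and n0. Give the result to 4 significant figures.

MNA unknowns: 3 node voltages V₁..V_3
R1: Y=0.003690 on G[1,3]
R2: Y=0.03636 on G[1,2]
R3: Y=0.0006623 on G[3,0]
R4: Y=0.8403 on G[1,3]
R5: Y=0.01066 on G[0,2]
R6: Y=0.05495 on G[2,0]
R7: Y=0.0004854 on G[1,3]
R8: Y=0.02571 on G[1,2]
R9: Y=0.0003759 on G[1,0]
R10: Y=0.0001558 on G[1,3]
Ix: z[1]−=0.0246, z[0]+=0.0246
solve → V1=-0.7470, V2=-0.3632, V3=-0.7464

R_eq = 30.37 Ω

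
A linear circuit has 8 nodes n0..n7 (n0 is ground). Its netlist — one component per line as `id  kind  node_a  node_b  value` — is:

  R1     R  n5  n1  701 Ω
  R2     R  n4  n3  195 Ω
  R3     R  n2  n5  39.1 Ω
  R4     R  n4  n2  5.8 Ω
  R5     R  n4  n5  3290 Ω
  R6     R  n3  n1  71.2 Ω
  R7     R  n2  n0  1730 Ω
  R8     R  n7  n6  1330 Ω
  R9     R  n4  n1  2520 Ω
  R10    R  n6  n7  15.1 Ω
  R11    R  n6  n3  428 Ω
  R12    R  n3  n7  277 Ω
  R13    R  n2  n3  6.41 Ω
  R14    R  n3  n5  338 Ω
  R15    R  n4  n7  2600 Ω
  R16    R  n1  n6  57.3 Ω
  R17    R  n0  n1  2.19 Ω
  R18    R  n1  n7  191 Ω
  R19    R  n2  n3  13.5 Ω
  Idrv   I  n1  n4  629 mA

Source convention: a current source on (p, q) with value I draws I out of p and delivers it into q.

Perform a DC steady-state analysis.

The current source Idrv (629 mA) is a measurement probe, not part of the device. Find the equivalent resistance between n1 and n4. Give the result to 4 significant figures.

R_eq = 55.26 Ω

MNA unknowns: 7 node voltages V₁..V_7
R1: Y=0.001427 on G[5,1]
R2: Y=0.005128 on G[4,3]
R3: Y=0.02558 on G[2,5]
R4: Y=0.1724 on G[4,2]
R5: Y=0.0003040 on G[4,5]
R6: Y=0.01404 on G[3,1]
R7: Y=0.0005780 on G[2,0]
R8: Y=0.0007519 on G[7,6]
R9: Y=0.0003968 on G[4,1]
R10: Y=0.06623 on G[6,7]
R11: Y=0.002336 on G[6,3]
R12: Y=0.003610 on G[3,7]
R13: Y=0.1560 on G[2,3]
R14: Y=0.002959 on G[3,5]
R15: Y=0.0003846 on G[4,7]
R16: Y=0.01745 on G[1,6]
R17: Y=0.4566 on G[0,1]
R18: Y=0.005236 on G[1,7]
R19: Y=0.07407 on G[2,3]
Idrv: z[1]−=0.629, z[4]+=0.629
solve → V1=-0.03973, V2=31.39, V3=29.15, V4=34.72, V5=29.72, V6=6.146, V7=6.955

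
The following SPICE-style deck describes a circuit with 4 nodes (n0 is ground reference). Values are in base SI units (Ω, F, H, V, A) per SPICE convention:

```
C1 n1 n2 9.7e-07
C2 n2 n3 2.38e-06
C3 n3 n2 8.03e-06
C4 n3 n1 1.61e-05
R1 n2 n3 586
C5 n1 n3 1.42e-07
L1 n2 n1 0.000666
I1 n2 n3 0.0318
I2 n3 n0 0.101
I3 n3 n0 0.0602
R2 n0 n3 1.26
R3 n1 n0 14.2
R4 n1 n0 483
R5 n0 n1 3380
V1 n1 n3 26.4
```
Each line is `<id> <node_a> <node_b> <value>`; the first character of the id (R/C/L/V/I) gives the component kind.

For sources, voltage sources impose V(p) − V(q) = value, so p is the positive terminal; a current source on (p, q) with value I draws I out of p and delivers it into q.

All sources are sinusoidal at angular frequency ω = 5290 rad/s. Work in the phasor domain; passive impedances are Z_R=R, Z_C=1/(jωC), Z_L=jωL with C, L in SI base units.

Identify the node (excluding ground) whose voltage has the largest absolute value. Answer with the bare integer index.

2

Apply KCL at each of the 3 non-ground nodes and solve the resulting linear system.
Node n1: branches {C1, C4, C5, L1, R3, R4, R5, V1} → V_1 = 24.00+0.000j
Node n2: branches {C1, C2, C3, R1, L1, I1} → V_2 = 30.49-0.3932j
Node n3: branches {C2, C3, C4, R1, C5, I1, I2, I3, R2, V1} → V_3 = -2.404+0.000j
Source currents: i(V1)=-1.856-4.079j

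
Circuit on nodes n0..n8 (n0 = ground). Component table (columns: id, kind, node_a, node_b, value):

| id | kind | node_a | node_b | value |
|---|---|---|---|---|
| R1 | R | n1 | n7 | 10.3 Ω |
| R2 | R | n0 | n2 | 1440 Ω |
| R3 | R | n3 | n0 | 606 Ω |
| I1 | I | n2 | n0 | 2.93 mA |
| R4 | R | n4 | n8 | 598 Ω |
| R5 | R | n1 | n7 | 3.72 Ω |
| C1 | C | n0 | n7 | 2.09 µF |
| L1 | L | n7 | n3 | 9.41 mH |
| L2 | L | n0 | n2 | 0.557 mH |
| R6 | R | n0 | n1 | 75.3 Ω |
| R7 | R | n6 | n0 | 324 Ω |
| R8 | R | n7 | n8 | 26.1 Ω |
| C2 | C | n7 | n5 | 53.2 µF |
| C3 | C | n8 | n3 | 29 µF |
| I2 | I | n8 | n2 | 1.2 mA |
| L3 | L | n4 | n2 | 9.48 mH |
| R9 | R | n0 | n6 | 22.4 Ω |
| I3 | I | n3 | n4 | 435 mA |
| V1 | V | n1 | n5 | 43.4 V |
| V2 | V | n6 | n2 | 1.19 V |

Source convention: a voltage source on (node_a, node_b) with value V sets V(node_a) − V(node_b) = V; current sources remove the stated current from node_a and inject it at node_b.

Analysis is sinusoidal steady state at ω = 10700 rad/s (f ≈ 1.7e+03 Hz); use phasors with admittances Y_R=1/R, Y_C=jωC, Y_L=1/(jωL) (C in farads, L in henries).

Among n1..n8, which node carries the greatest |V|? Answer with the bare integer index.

5

Apply KCL at each of the 8 non-ground nodes and solve the resulting linear system.
Node n1: branches {R1, R5, R6, V1} → V_1 = 7.509+38.48j
Node n2: branches {R2, I1, L2, I2, L3, V2} → V_2 = 0.7138+1.685j
Node n3: branches {R3, L1, C3, I3} → V_3 = -31.15+18.20j
Node n4: branches {R4, L3, I3} → V_4 = 4.585+39.81j
Node n5: branches {C2, V1} → V_5 = -35.89+38.48j
Node n6: branches {R7, R9, V2} → V_6 = 1.904+1.685j
Node n7: branches {R1, R5, C1, L1, R8, C2} → V_7 = -22.49+19.02j
Node n8: branches {R4, R8, C3, I2} → V_8 = -30.77+16.99j
Source currents: i(V1)=-11.08-7.630j, i(V2)=-0.09087-0.08044j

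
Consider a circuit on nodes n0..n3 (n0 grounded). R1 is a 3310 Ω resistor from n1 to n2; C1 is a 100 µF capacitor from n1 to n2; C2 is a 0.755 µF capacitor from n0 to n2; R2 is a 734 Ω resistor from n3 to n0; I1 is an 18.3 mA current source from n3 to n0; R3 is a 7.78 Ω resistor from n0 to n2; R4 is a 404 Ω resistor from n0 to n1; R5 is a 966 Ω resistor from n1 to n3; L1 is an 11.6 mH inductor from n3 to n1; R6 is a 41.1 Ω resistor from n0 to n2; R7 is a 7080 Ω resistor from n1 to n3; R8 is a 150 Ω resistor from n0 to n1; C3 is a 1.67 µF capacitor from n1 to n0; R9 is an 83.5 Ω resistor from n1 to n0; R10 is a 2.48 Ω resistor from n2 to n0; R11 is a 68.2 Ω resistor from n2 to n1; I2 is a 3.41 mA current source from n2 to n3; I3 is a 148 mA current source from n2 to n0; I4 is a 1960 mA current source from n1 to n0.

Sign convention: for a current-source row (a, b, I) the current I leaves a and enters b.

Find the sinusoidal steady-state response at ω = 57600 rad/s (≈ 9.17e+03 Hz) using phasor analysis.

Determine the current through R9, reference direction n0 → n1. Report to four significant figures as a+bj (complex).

0.04038-0.01343j A

Apply KCL at each of the 3 non-ground nodes and solve the resulting linear system.
Node n1: branches {R1, C1, R4, R5, L1, R7, R8, C3, R9, R11, I4} → V_1 = -3.372+1.121j
Node n2: branches {R1, C1, C2, R3, R6, R10, R11, I2, I3} → V_2 = -3.423+0.8110j
Node n3: branches {R2, I1, R5, L1, R7, I2} → V_3 = -6.118-1.099j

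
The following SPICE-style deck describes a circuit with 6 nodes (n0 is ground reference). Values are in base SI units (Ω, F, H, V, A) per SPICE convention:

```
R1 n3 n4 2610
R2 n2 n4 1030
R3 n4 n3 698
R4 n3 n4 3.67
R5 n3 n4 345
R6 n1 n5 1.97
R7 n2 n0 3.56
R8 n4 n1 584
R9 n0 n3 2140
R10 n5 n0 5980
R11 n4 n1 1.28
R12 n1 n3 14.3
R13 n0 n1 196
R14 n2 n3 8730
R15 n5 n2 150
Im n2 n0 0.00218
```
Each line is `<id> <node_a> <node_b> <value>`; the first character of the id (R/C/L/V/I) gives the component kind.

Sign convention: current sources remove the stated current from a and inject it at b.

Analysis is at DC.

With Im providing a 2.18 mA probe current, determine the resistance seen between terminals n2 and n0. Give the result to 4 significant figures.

MNA unknowns: 5 node voltages V₁..V_5
R1: Y=0.0003831 on G[3,4]
R2: Y=0.0009709 on G[2,4]
R3: Y=0.001433 on G[4,3]
R4: Y=0.2725 on G[3,4]
R5: Y=0.002899 on G[3,4]
R6: Y=0.5076 on G[1,5]
R7: Y=0.2809 on G[2,0]
R8: Y=0.001712 on G[4,1]
R9: Y=0.0004673 on G[0,3]
R10: Y=0.0001672 on G[5,0]
R11: Y=0.7812 on G[4,1]
R12: Y=0.06993 on G[1,3]
R13: Y=0.005102 on G[0,1]
R14: Y=0.0001145 on G[2,3]
R15: Y=0.006667 on G[5,2]
Im: z[2]−=0.00218, z[0]+=0.00218
solve → V1=-0.004388, V2=-0.007671, V3=-0.004385, V4=-0.004390, V5=-0.004429

R_eq = 3.519 Ω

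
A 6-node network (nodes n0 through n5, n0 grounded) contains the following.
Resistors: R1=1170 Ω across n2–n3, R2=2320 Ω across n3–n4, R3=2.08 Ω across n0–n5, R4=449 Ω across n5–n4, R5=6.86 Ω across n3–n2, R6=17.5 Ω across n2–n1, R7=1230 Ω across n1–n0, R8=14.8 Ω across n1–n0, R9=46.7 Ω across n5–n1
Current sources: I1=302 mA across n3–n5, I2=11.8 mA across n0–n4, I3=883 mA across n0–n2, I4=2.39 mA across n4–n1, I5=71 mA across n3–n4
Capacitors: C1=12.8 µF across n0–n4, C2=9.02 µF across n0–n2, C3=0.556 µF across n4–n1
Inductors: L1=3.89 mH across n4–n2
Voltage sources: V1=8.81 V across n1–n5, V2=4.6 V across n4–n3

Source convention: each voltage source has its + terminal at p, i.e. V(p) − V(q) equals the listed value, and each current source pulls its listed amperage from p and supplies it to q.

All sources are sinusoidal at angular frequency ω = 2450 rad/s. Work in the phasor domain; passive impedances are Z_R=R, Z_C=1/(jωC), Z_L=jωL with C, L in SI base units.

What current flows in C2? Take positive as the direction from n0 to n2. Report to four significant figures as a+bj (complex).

-0.2049-0.1928j A

Apply KCL at each of the 5 non-ground nodes and solve the resulting linear system.
Node n1: branches {R6, R7, R8, C3, I4, R9, V1} → V_1 = 8.369-0.9062j
Node n2: branches {R1, R5, R6, C2, L1, I3} → V_2 = 8.725-9.273j
Node n3: branches {R1, R2, R5, I1, I5, V2} → V_3 = 5.121-10.51j
Node n4: branches {R2, R4, C1, I2, L1, C3, I4, I5, V2} → V_4 = 9.721-10.51j
Node n5: branches {R3, R4, I1, R9, V1} → V_5 = -0.4407-0.9062j
Source currents: i(V1)=-0.7252-0.4143j, i(V2)=-0.1574-0.1808j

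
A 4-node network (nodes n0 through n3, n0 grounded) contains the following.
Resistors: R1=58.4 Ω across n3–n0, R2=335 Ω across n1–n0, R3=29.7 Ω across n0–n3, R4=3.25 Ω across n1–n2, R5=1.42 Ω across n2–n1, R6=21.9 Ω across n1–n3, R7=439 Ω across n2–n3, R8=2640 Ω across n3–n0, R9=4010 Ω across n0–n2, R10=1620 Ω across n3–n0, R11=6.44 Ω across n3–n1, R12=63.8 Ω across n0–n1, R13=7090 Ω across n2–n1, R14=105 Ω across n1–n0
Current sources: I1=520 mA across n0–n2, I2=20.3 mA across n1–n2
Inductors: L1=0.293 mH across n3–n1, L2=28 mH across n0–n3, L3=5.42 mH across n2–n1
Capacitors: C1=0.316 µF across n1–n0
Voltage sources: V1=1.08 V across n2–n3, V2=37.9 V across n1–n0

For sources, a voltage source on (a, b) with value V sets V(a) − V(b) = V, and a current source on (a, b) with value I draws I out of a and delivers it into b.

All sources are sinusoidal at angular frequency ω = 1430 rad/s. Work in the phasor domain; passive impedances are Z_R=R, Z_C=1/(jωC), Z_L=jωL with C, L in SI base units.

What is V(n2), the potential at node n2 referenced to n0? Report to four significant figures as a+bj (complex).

Element admittances at ω=1430 rad/s:
  Y(R1) = 0.01712+0.000j S between n3,n0
  I1: injects 0.52 A into n2 (from n0)
  Y(R2) = 0.002985+0.000j S between n1,n0
  Y(R3) = 0.03367+0.000j S between n0,n3
  Y(L1) = 0.000-2.387j S between n3,n1
  Y(R4) = 0.3077+0.000j S between n1,n2
  Y(R5) = 0.7042+0.000j S between n2,n1
  Y(R6) = 0.04566+0.000j S between n1,n3
  I2: injects 0.0203 A into n2 (from n1)
  Y(R7) = 0.002278+0.000j S between n2,n3
  Y(R8) = 0.0003788+0.000j S between n3,n0
  Y(R9) = 0.0002494+0.000j S between n0,n2
  Y(L2) = 0.000-0.02498j S between n0,n3
  Y(R10) = 0.0006173+0.000j S between n3,n0
  Y(R11) = 0.1553+0.000j S between n3,n1
  Y(R12) = 0.01567+0.000j S between n0,n1
  Y(C1) = 0.000+0.0004519j S between n1,n0
  Y(R13) = 0.0001410+0.000j S between n2,n1
  Y(R14) = 0.009524+0.000j S between n1,n0
  Y(L3) = 0.000-0.1290j S between n2,n1
  V1: constraint V(n2)−V(n3) = 1.08
  V2: constraint V(n1)−V(n0) = 37.9
Assemble and solve the 5×5 MNA system:
  V(n1)=37.90+0.000j  V(n2)=38.24-0.6259j  V(n3)=37.16-0.6259j
  i(V1)=0.2640+0.6776j  i(V2)=-2.467+0.9435j

38.24-0.6259j V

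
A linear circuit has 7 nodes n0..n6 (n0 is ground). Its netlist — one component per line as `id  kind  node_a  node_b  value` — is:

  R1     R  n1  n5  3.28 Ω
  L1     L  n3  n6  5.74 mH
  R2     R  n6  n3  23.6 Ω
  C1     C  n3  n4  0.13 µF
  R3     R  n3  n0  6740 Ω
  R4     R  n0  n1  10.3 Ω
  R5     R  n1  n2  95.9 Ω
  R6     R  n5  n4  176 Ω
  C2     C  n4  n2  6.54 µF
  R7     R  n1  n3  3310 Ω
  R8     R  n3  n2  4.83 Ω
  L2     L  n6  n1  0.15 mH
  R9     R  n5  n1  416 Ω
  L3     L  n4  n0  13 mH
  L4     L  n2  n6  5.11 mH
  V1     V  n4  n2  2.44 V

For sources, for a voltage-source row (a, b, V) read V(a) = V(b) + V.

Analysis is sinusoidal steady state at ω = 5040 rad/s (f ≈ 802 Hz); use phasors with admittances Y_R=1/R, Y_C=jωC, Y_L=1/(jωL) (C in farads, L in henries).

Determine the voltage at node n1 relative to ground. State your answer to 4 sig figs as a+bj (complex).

-0.05597+0.3051j V

MNA unknowns: 6 node voltages V₁..V_6 plus 1 source current (V1)
R1: Y=0.3049+0.000j on G[1,5]
L1: Y=0.000-0.03457j on G[3,6]
R2: Y=0.04237+0.000j on G[6,3]
C1: Y=0.000+0.0006552j on G[3,4]
R3: Y=0.0001484+0.000j on G[3,0]
R4: Y=0.09709+0.000j on G[0,1]
R5: Y=0.01043+0.000j on G[1,2]
R6: Y=0.005682+0.000j on G[5,4]
C2: Y=0.000+0.03296j on G[4,2]
R7: Y=0.0003021+0.000j on G[1,3]
R8: Y=0.2070+0.000j on G[3,2]
L2: Y=0.000-1.323j on G[6,1]
R9: Y=0.002404+0.000j on G[5,1]
L3: Y=0.000-0.01526j on G[4,0]
L4: Y=0.000-0.03883j on G[2,6]
V1: row V4−V2=2.44, i_V1 at 4,2
solve → V1=-0.05597+0.3051j, V2=-0.4960+0.3602j, V3=-0.4259+0.3071j, V4=1.944+0.3602j, V5=-0.01966+0.3061j, V6=-0.07770+0.2961j
aux → i_V1=-0.01662-0.05262j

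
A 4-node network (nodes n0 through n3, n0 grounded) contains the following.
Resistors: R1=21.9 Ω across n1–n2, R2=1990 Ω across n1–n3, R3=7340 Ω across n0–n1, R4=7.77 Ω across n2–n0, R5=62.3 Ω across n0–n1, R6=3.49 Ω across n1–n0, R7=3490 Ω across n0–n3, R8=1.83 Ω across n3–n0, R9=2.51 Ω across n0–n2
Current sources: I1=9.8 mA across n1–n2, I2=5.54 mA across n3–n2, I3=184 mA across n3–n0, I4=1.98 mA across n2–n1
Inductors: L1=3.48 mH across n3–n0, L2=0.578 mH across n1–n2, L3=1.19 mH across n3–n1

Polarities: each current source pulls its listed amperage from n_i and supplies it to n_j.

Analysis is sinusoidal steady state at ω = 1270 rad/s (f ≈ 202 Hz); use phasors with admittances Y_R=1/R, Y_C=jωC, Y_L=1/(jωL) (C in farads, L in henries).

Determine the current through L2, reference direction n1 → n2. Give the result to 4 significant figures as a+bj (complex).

-0.05687+0.02844j A

Element admittances at ω=1270 rad/s:
  Y(R1) = 0.04566+0.000j S between n1,n2
  Y(R2) = 0.0005025+0.000j S between n1,n3
  I1: injects 0.0098 A into n2 (from n1)
  Y(R3) = 0.0001362+0.000j S between n0,n1
  Y(R4) = 0.1287+0.000j S between n2,n0
  I2: injects 0.00554 A into n2 (from n3)
  Y(L1) = 0.000-0.2263j S between n3,n0
  Y(L2) = 0.000-1.362j S between n1,n2
  Y(R5) = 0.01605+0.000j S between n0,n1
  Y(R6) = 0.2865+0.000j S between n1,n0
  Y(L3) = 0.000-0.6617j S between n3,n1
  I3: injects 0.184 A into n0 (from n3)
  Y(R7) = 0.0002865+0.000j S between n0,n3
  Y(R8) = 0.5464+0.000j S between n3,n0
  Y(R9) = 0.3984+0.000j S between n0,n2
  I4: injects 0.00198 A into n1 (from n2)
Assemble and solve the 3×3 MNA system:
  V(n1)=-0.1052+0.008588j  V(n2)=-0.08435+0.05033j  V(n3)=-0.1493-0.1151j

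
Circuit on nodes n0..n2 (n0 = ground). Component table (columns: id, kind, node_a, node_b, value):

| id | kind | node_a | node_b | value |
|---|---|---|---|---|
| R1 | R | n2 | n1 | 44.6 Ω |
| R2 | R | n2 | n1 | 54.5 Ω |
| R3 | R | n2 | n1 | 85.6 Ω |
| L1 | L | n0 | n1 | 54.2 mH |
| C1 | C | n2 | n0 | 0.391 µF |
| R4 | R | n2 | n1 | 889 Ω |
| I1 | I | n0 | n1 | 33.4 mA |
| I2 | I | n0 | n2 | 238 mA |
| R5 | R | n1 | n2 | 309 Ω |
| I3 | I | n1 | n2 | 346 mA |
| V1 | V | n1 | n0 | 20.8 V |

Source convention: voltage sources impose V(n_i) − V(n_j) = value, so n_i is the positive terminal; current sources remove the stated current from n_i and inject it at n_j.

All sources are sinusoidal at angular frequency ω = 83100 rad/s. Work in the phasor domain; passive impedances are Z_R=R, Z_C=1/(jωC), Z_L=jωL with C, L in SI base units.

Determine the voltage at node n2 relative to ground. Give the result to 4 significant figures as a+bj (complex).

23.42-13.39j V

MNA unknowns: 2 node voltages V₁..V_2 plus 1 source current (V1)
R1: Y=0.02242+0.000j on G[2,1]
R2: Y=0.01835+0.000j on G[2,1]
R3: Y=0.01168+0.000j on G[2,1]
L1: Y=0.000-0.0002220j on G[0,1]
C1: Y=0.000+0.03249j on G[2,0]
R4: Y=0.001125+0.000j on G[2,1]
I1: z[0]−=0.0334, z[1]+=0.0334
I2: z[0]−=0.238, z[2]+=0.238
R5: Y=0.003236+0.000j on G[1,2]
I3: z[1]−=0.346, z[2]+=0.346
V1: row V1−V0=20.8, i_V1 at 1,0
solve → V1=20.80+0.000j, V2=23.42-13.39j
aux → i_V1=-0.1638-0.7563j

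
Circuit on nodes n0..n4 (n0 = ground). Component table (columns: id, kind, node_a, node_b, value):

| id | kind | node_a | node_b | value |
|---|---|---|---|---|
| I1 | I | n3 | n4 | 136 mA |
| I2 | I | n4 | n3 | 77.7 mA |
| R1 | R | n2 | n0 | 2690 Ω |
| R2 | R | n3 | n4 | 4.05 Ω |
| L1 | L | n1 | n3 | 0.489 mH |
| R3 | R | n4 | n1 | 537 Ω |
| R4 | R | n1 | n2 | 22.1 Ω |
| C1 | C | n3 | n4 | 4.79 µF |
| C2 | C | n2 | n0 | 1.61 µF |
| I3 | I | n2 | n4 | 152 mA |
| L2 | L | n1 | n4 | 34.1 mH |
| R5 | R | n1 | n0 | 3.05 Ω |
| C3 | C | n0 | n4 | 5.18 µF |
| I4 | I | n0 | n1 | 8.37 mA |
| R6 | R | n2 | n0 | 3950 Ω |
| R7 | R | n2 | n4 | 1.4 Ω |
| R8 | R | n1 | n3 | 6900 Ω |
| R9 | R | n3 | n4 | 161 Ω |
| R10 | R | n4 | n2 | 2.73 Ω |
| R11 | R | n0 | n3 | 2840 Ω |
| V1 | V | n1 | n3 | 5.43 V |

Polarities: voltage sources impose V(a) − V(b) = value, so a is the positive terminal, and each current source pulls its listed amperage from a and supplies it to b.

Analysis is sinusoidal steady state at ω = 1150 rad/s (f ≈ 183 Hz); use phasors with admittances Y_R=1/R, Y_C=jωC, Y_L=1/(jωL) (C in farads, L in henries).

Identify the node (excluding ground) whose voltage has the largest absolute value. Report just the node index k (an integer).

3

MNA unknowns: 4 node voltages V₁..V_4 plus 1 source current (V1)
I1: z[3]−=0.136, z[4]+=0.136
I2: z[4]−=0.0777, z[3]+=0.0777
R1: Y=0.0003717+0.000j on G[2,0]
R2: Y=0.2469+0.000j on G[3,4]
L1: Y=0.000-1.778j on G[1,3]
R3: Y=0.001862+0.000j on G[4,1]
R4: Y=0.04525+0.000j on G[1,2]
C1: Y=0.000+0.005508j on G[3,4]
C2: Y=0.000+0.001852j on G[2,0]
I3: z[2]−=0.152, z[4]+=0.152
L2: Y=0.000-0.02550j on G[1,4]
R5: Y=0.3279+0.000j on G[1,0]
C3: Y=0.000+0.005957j on G[0,4]
I4: z[0]−=0.00837, z[1]+=0.00837
R6: Y=0.0002532+0.000j on G[2,0]
R7: Y=0.7143+0.000j on G[2,4]
R8: Y=0.0001449+0.000j on G[1,3]
R9: Y=0.006211+0.000j on G[3,4]
R10: Y=0.3663+0.000j on G[4,2]
R11: Y=0.0003521+0.000j on G[0,3]
V1: row V1−V3=5.43, i_V1 at 1,3
solve → V1=0.03538+0.1031j, V2=-4.289-0.1589j, V3=-5.395+0.1031j, V4=-4.332-0.1774j
aux → i_V1=-0.2150+9.721j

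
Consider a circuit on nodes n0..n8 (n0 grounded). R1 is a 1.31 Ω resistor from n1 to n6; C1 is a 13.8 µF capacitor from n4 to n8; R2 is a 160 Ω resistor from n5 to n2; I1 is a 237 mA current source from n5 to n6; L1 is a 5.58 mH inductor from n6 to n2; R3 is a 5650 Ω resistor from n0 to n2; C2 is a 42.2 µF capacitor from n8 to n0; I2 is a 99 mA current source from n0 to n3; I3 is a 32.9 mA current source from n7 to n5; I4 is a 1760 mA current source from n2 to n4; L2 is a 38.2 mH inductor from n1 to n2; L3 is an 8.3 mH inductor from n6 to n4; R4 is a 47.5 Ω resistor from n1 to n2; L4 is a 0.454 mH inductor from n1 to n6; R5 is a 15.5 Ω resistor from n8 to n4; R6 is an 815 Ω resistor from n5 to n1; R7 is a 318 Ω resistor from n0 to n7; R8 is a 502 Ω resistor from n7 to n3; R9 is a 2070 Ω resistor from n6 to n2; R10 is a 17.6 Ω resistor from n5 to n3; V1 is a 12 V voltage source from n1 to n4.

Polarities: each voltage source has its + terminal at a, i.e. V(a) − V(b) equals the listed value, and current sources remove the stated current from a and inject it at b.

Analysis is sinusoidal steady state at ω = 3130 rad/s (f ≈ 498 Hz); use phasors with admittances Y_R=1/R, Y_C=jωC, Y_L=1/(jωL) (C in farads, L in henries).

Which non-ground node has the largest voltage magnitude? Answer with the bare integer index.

2

Element admittances at ω=3130 rad/s:
  Y(R1) = 0.7634+0.000j S between n1,n6
  Y(C1) = 0.000+0.04319j S between n4,n8
  Y(R2) = 0.006250+0.000j S between n5,n2
  I1: injects 0.237 A into n6 (from n5)
  Y(L1) = 0.000-0.05726j S between n6,n2
  Y(R3) = 0.0001770+0.000j S between n0,n2
  Y(C2) = 0.000+0.1321j S between n8,n0
  I2: injects 0.099 A into n3 (from n0)
  I3: injects 0.0329 A into n5 (from n7)
  I4: injects 1.76 A into n4 (from n2)
  Y(L2) = 0.000-0.008364j S between n1,n2
  Y(L3) = 0.000-0.03849j S between n6,n4
  Y(R4) = 0.02105+0.000j S between n1,n2
  Y(L4) = 0.000-0.7037j S between n1,n6
  Y(R5) = 0.06452+0.000j S between n8,n4
  Y(R6) = 0.001227+0.000j S between n5,n1
  Y(R7) = 0.003145+0.000j S between n0,n7
  Y(R8) = 0.001992+0.000j S between n7,n3
  Y(R9) = 0.0004831+0.000j S between n6,n2
  Y(R10) = 0.05682+0.000j S between n5,n3
  V1: constraint V(n1)−V(n4) = 12
Assemble and solve the 9×9 MNA system:
  V(n1)=13.78-1.586j  V(n2)=3.629-26.44j  V(n3)=-7.557-18.88j  V(n4)=1.775-1.586j  V(n5)=-9.237-19.28j  V(n6)=12.36-1.720j  V(n7)=-9.335-7.321j  V(n8)=0.2097-0.9669j
  i(V1)=-1.627+0.4350j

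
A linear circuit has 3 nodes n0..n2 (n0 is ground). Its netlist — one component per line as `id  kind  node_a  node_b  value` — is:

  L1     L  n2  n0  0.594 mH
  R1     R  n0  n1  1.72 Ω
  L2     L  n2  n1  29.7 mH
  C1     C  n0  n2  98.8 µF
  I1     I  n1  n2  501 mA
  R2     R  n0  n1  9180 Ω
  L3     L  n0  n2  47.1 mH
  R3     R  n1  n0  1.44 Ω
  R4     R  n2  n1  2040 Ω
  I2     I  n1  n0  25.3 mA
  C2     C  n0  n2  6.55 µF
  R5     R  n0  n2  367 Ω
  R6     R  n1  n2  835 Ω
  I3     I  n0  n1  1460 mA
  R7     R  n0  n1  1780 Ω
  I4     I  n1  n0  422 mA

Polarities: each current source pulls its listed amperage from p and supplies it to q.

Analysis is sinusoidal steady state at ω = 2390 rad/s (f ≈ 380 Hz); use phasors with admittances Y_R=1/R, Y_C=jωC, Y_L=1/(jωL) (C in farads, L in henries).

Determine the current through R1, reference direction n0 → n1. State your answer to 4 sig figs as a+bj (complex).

Apply KCL at each of the 2 non-ground nodes and solve the resulting linear system.
Node n1: branches {R1, L2, I1, R2, R3, R4, I2, R6, I3, R7, I4} → V_1 = 0.4119+0.005691j
Node n2: branches {L1, L2, C1, I1, L3, R4, C2, R5, R6} → V_2 = 0.02197+1.055j

-0.2395-0.003309j A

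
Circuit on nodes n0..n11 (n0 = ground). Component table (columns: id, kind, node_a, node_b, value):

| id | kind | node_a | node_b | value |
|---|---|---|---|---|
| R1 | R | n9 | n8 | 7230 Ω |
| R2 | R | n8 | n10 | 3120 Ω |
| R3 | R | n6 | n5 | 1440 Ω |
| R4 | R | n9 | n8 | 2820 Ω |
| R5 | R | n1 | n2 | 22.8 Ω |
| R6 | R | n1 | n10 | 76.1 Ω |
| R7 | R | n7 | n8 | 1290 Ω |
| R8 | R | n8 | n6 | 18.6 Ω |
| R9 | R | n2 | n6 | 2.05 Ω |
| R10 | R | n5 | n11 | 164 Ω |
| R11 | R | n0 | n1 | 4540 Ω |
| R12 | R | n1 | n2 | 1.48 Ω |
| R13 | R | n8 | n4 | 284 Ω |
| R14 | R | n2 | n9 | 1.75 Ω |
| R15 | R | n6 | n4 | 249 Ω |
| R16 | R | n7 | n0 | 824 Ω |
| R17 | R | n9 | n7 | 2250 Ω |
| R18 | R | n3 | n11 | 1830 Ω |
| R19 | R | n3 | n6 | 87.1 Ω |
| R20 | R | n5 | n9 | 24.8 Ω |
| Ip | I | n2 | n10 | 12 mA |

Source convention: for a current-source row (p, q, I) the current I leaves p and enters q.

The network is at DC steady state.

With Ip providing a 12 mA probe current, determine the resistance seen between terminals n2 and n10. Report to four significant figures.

Element admittances at DC:
  Y(R1) = 0.0001383 S between n9,n8
  Y(R2) = 0.0003205 S between n8,n10
  Y(R3) = 0.0006944 S between n6,n5
  Y(R4) = 0.0003546 S between n9,n8
  Y(R5) = 0.04386 S between n1,n2
  Y(R6) = 0.01314 S between n1,n10
  Y(R7) = 0.0007752 S between n7,n8
  Y(R8) = 0.05376 S between n8,n6
  Y(R9) = 0.4878 S between n2,n6
  Y(R10) = 0.006098 S between n5,n11
  Y(R11) = 0.0002203 S between n0,n1
  Y(R12) = 0.6757 S between n1,n2
  Y(R13) = 0.003521 S between n8,n4
  Y(R14) = 0.5714 S between n2,n9
  Y(R15) = 0.004016 S between n6,n4
  Y(R16) = 0.001214 S between n7,n0
  Y(R17) = 0.0004444 S between n9,n7
  Y(R18) = 0.0005464 S between n3,n11
  Y(R19) = 0.01148 S between n3,n6
  Y(R20) = 0.04032 S between n5,n9
  Ip: injects 0.012 A into n10 (from n2)
Assemble and solve the 11×11 MNA system:
  V(n1)=0.009274  V(n2)=-0.006999  V(n3)=-0.006438  V(n4)=-0.004014  V(n5)=-0.006973  V(n6)=-0.006414  V(n7)=-0.001683  V(n8)=-0.001276  V(n9)=-0.006989  V(n10)=0.9005  V(n11)=-0.006929

R_eq = 75.62 Ω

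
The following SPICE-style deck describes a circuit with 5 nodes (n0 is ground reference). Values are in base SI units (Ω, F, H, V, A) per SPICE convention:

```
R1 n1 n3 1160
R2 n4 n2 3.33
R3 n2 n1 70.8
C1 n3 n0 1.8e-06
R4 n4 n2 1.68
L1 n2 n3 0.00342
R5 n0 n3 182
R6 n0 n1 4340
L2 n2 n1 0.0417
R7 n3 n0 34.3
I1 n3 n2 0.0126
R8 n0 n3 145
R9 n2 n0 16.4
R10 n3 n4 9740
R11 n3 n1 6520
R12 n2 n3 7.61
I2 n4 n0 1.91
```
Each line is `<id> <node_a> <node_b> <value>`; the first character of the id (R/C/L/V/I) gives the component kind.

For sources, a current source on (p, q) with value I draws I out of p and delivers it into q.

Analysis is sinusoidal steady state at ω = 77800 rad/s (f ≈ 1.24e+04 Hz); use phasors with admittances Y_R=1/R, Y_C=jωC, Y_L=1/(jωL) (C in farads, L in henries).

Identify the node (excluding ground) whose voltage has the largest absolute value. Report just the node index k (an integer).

Apply KCL at each of the 4 non-ground nodes and solve the resulting linear system.
Node n1: branches {R1, R3, R6, L2, R11} → V_1 = -11.79+4.694j
Node n2: branches {R2, R3, R4, L1, L2, I1, R9, R12} → V_2 = -12.54+4.592j
Node n3: branches {R1, C1, L1, R5, R7, I1, R8, R10, R11, R12} → V_3 = -4.070+6.954j
Node n4: branches {R2, R4, R10, I2} → V_4 = -14.67+4.592j

4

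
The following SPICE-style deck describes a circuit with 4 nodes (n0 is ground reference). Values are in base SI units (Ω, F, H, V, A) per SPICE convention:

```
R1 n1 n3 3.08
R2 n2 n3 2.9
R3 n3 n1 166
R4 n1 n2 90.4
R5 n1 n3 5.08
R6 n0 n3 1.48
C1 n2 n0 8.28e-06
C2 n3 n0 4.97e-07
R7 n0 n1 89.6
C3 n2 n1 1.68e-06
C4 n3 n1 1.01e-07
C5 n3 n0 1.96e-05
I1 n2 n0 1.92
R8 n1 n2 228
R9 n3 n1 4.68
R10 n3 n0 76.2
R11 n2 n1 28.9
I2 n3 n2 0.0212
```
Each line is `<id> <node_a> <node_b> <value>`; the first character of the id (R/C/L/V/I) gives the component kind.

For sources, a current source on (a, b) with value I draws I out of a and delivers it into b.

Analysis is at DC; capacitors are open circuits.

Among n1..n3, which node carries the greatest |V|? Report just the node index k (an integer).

2

Apply KCL at each of the 3 non-ground nodes and solve the resulting linear system.
Node n1: branches {R1, R3, R4, R5, R7, C3, C4, R8, R9, R11} → V_1 = -3.003
Node n2: branches {R2, R4, C1, C3, I1, R8, R11, I2} → V_2 = -7.581
Node n3: branches {R1, R2, R3, R5, R6, C2, C4, C5, R9, R10, I2} → V_3 = -2.739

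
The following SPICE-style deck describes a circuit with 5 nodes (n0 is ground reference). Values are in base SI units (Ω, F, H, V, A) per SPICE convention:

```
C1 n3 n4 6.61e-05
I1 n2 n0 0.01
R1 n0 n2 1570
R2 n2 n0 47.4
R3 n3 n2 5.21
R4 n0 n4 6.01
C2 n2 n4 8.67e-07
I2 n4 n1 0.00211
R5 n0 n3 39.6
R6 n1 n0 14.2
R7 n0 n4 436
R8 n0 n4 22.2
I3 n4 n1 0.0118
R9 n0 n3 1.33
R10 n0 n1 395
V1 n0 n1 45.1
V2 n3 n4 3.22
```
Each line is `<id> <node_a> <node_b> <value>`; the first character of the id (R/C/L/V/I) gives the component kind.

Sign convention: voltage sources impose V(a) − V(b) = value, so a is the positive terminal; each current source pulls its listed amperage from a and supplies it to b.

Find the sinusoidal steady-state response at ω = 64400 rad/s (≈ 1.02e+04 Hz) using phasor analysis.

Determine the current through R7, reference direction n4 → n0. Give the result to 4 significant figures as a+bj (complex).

Element admittances at ω=64400 rad/s:
  Y(C1) = 0.000+4.257j S between n3,n4
  I1: injects 0.01 A into n0 (from n2)
  Y(R1) = 0.0006369+0.000j S between n0,n2
  Y(R2) = 0.02110+0.000j S between n2,n0
  Y(R3) = 0.1919+0.000j S between n3,n2
  Y(R4) = 0.1664+0.000j S between n0,n4
  Y(C2) = 0.000+0.05583j S between n2,n4
  I2: injects 0.00211 A into n1 (from n4)
  Y(R5) = 0.02525+0.000j S between n0,n3
  Y(R6) = 0.07042+0.000j S between n1,n0
  Y(R7) = 0.002294+0.000j S between n0,n4
  Y(R8) = 0.04505+0.000j S between n0,n4
  I3: injects 0.0118 A into n1 (from n4)
  Y(R9) = 0.7519+0.000j S between n0,n3
  Y(R10) = 0.002532+0.000j S between n0,n1
  V1: constraint V(n0)−V(n1) = 45.1
  V2: constraint V(n3)−V(n4) = 3.22
Assemble and solve the 6×6 MNA system:
  V(n1)=-45.10+0.000j  V(n2)=0.3496-0.7449j  V(n3)=0.6628+0.01634j  V(n4)=-2.557+0.01634j
  i(V1)=-3.304+0.000j  i(V2)=-0.5751-13.87j

-0.005865+3.748e-05j A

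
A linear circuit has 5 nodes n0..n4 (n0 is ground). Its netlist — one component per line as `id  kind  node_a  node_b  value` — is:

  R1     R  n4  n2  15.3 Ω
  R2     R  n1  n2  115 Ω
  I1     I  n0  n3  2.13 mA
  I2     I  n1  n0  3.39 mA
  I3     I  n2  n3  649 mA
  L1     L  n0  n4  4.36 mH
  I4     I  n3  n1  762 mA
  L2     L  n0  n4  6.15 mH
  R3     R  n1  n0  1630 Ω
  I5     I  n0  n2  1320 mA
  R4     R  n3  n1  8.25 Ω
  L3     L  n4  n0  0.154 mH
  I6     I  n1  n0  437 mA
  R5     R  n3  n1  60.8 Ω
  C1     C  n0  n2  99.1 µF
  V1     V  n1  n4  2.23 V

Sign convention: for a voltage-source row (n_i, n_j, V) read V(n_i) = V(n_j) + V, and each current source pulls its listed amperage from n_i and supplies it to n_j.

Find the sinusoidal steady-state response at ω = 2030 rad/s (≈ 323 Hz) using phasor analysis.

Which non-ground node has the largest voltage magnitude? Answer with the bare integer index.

2

Element admittances at ω=2030 rad/s:
  Y(R1) = 0.06536+0.000j S between n4,n2
  Y(R2) = 0.008696+0.000j S between n1,n2
  I1: injects 0.00213 A into n3 (from n0)
  I2: injects 0.00339 A into n0 (from n1)
  I3: injects 0.649 A into n3 (from n2)
  Y(L1) = 0.000-0.1130j S between n0,n4
  I4: injects 0.762 A into n1 (from n3)
  Y(L2) = 0.000-0.08010j S between n0,n4
  Y(R3) = 0.0006135+0.000j S between n1,n0
  I5: injects 1.32 A into n2 (from n0)
  Y(R4) = 0.1212+0.000j S between n3,n1
  Y(L3) = 0.000-3.199j S between n4,n0
  I6: injects 0.437 A into n0 (from n1)
  Y(R5) = 0.01645+0.000j S between n3,n1
  Y(C1) = 0.000+0.2012j S between n0,n2
  V1: constraint V(n1)−V(n4) = 2.23
Assemble and solve the 5×5 MNA system:
  V(n1)=2.298+0.07954j  V(n2)=1.146-3.035j  V(n3)=1.493+0.07954j  V(n4)=0.06801+0.07954j
  i(V1)=0.1993-0.02713j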